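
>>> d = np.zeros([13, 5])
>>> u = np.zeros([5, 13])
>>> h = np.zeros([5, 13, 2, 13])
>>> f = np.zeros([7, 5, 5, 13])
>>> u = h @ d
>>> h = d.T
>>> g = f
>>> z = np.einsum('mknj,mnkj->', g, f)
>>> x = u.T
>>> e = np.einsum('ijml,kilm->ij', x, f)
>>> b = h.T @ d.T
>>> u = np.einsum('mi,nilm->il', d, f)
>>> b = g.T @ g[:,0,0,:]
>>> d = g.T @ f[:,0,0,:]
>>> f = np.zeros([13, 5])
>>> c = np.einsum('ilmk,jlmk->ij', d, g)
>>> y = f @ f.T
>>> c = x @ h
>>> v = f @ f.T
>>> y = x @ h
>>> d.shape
(13, 5, 5, 13)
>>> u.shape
(5, 5)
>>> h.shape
(5, 13)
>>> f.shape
(13, 5)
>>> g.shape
(7, 5, 5, 13)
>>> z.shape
()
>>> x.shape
(5, 2, 13, 5)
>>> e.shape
(5, 2)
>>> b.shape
(13, 5, 5, 13)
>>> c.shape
(5, 2, 13, 13)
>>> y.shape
(5, 2, 13, 13)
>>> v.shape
(13, 13)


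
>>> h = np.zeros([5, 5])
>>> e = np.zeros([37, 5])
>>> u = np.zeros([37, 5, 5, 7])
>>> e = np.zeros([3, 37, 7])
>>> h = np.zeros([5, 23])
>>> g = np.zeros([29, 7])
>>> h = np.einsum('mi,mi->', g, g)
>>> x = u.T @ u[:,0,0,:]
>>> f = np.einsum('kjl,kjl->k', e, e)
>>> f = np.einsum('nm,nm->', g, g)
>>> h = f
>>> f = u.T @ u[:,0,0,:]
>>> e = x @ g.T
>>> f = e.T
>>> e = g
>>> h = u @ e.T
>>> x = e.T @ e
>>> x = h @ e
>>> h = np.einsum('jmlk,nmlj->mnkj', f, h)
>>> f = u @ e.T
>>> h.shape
(5, 37, 7, 29)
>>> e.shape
(29, 7)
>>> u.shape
(37, 5, 5, 7)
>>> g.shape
(29, 7)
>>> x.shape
(37, 5, 5, 7)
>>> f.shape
(37, 5, 5, 29)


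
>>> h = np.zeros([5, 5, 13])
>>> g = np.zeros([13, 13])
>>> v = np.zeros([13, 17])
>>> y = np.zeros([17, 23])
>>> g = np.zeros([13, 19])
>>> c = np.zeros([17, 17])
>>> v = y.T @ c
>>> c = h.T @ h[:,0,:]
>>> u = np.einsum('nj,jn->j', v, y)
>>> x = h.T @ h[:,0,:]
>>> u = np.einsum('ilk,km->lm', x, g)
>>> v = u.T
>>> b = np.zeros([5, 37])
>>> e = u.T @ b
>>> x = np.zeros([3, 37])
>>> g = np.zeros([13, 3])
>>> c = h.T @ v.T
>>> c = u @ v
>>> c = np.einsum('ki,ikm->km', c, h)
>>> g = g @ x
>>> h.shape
(5, 5, 13)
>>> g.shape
(13, 37)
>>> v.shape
(19, 5)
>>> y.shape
(17, 23)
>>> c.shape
(5, 13)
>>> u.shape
(5, 19)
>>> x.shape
(3, 37)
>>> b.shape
(5, 37)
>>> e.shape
(19, 37)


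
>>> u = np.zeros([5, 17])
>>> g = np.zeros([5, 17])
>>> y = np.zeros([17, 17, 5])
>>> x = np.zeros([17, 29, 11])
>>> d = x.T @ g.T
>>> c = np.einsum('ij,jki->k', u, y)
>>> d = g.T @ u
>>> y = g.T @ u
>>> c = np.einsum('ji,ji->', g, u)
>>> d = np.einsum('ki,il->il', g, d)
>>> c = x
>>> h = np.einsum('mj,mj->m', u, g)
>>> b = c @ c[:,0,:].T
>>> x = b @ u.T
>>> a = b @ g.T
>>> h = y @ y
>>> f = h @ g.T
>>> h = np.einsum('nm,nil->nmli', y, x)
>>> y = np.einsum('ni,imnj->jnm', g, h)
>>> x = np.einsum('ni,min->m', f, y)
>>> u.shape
(5, 17)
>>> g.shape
(5, 17)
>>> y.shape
(29, 5, 17)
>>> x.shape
(29,)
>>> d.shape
(17, 17)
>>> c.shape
(17, 29, 11)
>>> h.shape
(17, 17, 5, 29)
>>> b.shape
(17, 29, 17)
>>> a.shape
(17, 29, 5)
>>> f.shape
(17, 5)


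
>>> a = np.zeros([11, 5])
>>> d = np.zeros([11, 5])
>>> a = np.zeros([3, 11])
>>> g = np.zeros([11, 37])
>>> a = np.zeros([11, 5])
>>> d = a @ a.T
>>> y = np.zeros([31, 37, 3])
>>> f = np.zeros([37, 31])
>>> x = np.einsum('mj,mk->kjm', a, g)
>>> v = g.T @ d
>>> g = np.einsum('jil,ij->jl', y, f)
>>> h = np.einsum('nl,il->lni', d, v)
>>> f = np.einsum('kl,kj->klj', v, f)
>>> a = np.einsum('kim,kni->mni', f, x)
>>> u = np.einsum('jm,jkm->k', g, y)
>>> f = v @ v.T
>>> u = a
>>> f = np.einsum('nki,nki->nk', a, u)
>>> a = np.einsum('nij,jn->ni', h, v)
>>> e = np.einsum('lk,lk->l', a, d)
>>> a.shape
(11, 11)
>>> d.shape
(11, 11)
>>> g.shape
(31, 3)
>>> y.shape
(31, 37, 3)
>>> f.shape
(31, 5)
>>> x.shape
(37, 5, 11)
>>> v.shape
(37, 11)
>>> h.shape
(11, 11, 37)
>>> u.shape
(31, 5, 11)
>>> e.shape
(11,)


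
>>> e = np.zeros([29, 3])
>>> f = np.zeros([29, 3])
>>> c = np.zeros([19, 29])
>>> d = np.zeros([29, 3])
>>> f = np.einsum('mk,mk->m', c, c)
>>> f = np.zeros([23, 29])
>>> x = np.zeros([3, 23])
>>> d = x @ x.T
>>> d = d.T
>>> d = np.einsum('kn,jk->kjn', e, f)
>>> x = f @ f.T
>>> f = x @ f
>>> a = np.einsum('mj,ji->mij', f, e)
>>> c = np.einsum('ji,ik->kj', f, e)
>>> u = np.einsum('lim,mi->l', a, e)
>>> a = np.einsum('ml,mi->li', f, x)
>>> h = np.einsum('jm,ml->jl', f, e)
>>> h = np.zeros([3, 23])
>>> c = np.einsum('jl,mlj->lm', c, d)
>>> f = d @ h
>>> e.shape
(29, 3)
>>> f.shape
(29, 23, 23)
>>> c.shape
(23, 29)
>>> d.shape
(29, 23, 3)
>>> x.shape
(23, 23)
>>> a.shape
(29, 23)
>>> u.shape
(23,)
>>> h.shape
(3, 23)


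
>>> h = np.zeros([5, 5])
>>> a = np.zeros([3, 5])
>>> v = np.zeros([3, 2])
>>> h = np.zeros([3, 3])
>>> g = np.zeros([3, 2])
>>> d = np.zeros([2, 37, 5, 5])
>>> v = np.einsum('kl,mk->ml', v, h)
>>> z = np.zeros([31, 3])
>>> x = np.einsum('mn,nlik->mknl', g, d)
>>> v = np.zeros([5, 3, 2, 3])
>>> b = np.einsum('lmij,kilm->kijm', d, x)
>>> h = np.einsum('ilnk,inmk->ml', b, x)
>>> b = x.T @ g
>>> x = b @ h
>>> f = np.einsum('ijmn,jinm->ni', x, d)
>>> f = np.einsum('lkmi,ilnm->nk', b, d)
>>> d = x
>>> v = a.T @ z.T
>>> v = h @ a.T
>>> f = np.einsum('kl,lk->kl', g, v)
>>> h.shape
(2, 5)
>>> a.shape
(3, 5)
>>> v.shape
(2, 3)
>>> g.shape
(3, 2)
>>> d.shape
(37, 2, 5, 5)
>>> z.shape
(31, 3)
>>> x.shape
(37, 2, 5, 5)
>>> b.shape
(37, 2, 5, 2)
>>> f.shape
(3, 2)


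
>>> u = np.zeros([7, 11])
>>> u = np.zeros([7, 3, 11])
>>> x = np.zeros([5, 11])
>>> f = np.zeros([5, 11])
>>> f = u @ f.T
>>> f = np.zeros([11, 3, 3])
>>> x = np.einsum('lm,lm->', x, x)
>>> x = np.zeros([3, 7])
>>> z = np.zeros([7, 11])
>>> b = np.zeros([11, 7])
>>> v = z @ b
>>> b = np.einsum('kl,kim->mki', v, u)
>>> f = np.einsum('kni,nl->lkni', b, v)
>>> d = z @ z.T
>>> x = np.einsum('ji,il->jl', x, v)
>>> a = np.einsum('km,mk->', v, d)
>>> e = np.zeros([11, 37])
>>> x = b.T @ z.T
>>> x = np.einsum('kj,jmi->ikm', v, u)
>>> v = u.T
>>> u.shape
(7, 3, 11)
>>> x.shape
(11, 7, 3)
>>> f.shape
(7, 11, 7, 3)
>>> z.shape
(7, 11)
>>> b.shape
(11, 7, 3)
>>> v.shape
(11, 3, 7)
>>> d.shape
(7, 7)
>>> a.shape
()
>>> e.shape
(11, 37)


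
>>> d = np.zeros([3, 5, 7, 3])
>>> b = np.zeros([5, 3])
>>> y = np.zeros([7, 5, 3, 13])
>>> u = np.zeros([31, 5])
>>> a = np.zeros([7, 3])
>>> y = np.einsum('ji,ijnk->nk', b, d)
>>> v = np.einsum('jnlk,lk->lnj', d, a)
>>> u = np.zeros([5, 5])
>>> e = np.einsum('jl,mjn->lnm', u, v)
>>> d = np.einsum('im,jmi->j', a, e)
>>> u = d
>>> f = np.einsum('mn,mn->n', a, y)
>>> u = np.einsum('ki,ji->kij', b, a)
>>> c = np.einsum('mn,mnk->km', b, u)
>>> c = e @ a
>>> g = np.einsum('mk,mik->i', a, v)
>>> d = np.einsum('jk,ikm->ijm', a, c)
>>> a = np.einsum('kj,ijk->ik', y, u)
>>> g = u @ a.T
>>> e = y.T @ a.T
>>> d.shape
(5, 7, 3)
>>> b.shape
(5, 3)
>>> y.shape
(7, 3)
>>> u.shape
(5, 3, 7)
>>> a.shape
(5, 7)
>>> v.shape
(7, 5, 3)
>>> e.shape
(3, 5)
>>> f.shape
(3,)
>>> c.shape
(5, 3, 3)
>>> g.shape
(5, 3, 5)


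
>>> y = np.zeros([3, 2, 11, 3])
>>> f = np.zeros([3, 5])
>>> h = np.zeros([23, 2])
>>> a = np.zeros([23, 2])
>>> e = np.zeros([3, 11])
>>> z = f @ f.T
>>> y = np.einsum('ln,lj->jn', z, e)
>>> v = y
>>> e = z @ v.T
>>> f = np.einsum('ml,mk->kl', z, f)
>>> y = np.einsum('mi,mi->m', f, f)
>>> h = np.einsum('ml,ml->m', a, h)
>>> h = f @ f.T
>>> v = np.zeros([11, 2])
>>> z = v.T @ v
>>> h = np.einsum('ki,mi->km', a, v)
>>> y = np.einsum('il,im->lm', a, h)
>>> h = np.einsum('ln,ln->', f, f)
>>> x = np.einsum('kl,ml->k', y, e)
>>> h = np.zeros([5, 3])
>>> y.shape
(2, 11)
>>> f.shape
(5, 3)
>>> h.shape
(5, 3)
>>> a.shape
(23, 2)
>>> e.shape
(3, 11)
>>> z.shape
(2, 2)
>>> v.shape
(11, 2)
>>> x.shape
(2,)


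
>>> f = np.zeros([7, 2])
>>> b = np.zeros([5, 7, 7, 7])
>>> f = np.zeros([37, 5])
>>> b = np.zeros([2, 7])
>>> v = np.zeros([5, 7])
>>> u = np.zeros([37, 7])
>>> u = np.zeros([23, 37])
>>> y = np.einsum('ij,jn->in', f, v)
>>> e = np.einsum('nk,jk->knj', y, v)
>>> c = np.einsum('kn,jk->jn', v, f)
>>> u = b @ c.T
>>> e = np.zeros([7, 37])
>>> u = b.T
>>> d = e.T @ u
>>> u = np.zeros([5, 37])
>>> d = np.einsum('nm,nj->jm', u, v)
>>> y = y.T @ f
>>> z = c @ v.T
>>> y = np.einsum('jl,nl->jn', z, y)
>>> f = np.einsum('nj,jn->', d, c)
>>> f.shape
()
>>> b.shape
(2, 7)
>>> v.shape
(5, 7)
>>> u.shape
(5, 37)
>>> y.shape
(37, 7)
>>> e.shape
(7, 37)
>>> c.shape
(37, 7)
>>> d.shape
(7, 37)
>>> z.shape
(37, 5)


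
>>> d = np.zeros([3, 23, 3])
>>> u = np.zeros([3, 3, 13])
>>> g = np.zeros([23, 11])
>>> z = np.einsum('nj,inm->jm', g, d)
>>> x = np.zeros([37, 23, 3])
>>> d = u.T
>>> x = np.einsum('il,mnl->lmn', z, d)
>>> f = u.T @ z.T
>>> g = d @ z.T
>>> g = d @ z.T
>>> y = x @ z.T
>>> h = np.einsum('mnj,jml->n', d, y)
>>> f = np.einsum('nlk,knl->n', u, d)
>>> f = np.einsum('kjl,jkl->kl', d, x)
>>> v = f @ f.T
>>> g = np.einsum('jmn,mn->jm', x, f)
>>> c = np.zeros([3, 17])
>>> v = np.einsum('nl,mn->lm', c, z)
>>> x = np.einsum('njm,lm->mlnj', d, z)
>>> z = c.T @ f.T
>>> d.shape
(13, 3, 3)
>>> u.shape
(3, 3, 13)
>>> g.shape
(3, 13)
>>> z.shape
(17, 13)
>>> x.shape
(3, 11, 13, 3)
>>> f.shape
(13, 3)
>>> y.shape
(3, 13, 11)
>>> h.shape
(3,)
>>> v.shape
(17, 11)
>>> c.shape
(3, 17)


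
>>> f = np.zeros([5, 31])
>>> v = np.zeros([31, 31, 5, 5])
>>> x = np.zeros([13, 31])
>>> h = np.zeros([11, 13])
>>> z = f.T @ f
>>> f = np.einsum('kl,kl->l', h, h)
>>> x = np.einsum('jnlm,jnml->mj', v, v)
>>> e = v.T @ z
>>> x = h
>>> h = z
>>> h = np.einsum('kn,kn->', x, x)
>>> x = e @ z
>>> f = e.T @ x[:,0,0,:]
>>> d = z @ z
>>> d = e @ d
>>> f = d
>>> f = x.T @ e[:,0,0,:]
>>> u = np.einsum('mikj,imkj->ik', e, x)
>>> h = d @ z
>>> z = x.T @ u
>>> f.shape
(31, 31, 5, 31)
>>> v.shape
(31, 31, 5, 5)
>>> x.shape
(5, 5, 31, 31)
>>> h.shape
(5, 5, 31, 31)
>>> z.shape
(31, 31, 5, 31)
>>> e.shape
(5, 5, 31, 31)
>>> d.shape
(5, 5, 31, 31)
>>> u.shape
(5, 31)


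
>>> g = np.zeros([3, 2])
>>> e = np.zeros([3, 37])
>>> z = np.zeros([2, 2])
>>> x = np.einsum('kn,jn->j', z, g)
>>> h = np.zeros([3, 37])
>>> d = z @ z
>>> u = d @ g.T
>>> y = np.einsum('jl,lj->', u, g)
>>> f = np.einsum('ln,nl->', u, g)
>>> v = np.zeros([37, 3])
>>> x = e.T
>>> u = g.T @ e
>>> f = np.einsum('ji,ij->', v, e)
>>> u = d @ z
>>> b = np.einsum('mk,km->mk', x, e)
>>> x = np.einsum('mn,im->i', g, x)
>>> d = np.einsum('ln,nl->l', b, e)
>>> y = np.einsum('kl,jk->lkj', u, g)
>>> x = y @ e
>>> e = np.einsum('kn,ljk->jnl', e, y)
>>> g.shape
(3, 2)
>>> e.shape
(2, 37, 2)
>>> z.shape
(2, 2)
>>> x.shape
(2, 2, 37)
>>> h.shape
(3, 37)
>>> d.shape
(37,)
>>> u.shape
(2, 2)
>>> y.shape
(2, 2, 3)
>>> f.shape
()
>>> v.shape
(37, 3)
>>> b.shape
(37, 3)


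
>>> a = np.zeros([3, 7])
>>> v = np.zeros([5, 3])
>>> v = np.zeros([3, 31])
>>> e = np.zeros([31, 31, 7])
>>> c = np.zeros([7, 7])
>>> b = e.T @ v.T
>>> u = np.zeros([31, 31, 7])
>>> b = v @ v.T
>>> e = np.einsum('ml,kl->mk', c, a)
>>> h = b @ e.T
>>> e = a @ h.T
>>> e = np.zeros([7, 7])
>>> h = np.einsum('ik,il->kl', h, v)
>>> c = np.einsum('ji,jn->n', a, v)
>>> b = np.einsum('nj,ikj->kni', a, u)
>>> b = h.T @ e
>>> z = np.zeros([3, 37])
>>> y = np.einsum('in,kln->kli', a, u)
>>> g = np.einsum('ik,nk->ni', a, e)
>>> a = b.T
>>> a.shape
(7, 31)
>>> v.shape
(3, 31)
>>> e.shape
(7, 7)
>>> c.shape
(31,)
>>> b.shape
(31, 7)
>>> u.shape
(31, 31, 7)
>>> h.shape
(7, 31)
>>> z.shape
(3, 37)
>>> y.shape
(31, 31, 3)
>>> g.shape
(7, 3)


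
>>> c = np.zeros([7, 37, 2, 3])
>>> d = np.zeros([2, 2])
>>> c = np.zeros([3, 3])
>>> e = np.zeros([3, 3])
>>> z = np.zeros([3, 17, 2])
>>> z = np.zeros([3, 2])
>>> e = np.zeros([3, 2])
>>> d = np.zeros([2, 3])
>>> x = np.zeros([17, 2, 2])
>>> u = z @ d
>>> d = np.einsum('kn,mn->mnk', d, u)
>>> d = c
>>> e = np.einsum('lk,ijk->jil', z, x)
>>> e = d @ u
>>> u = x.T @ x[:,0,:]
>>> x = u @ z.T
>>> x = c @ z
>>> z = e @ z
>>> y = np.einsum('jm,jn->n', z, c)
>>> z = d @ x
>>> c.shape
(3, 3)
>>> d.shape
(3, 3)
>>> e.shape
(3, 3)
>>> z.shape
(3, 2)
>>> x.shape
(3, 2)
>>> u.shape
(2, 2, 2)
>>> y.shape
(3,)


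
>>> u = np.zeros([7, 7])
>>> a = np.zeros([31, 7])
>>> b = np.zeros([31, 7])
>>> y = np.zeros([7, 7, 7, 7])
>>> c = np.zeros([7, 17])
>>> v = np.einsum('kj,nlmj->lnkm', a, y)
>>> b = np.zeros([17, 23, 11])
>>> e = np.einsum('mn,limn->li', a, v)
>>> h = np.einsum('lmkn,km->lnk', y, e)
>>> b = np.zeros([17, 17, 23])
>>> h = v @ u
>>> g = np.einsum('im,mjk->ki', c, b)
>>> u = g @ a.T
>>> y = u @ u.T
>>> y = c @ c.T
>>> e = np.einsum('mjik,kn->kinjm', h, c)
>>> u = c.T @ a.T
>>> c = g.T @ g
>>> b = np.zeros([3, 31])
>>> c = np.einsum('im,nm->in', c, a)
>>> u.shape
(17, 31)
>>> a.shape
(31, 7)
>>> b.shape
(3, 31)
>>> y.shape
(7, 7)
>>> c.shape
(7, 31)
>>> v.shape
(7, 7, 31, 7)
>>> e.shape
(7, 31, 17, 7, 7)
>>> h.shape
(7, 7, 31, 7)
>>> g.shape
(23, 7)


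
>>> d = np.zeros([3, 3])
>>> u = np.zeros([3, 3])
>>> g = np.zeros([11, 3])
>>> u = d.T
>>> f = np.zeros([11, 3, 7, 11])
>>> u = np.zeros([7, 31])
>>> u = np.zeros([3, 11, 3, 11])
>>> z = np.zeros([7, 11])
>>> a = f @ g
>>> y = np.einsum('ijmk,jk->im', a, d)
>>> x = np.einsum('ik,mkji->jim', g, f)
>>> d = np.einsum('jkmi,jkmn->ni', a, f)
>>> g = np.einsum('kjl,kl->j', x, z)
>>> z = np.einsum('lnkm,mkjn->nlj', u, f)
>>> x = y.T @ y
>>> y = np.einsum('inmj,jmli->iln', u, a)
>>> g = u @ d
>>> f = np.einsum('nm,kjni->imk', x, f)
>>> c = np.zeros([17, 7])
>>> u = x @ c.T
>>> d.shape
(11, 3)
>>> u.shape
(7, 17)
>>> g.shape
(3, 11, 3, 3)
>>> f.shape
(11, 7, 11)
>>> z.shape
(11, 3, 7)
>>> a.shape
(11, 3, 7, 3)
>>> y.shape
(3, 7, 11)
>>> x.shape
(7, 7)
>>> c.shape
(17, 7)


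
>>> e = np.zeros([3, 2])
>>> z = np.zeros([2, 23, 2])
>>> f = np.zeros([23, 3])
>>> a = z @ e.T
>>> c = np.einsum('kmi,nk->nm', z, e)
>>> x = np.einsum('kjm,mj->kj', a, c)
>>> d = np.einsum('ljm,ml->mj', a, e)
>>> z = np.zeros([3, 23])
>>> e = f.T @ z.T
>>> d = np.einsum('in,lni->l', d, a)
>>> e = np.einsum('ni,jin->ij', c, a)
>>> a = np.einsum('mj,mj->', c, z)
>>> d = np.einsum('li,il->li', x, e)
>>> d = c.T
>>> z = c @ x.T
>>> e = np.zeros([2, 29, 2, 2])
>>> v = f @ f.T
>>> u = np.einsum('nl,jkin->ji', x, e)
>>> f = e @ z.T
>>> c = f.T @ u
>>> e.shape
(2, 29, 2, 2)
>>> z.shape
(3, 2)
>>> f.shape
(2, 29, 2, 3)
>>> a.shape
()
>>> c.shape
(3, 2, 29, 2)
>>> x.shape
(2, 23)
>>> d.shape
(23, 3)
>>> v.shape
(23, 23)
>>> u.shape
(2, 2)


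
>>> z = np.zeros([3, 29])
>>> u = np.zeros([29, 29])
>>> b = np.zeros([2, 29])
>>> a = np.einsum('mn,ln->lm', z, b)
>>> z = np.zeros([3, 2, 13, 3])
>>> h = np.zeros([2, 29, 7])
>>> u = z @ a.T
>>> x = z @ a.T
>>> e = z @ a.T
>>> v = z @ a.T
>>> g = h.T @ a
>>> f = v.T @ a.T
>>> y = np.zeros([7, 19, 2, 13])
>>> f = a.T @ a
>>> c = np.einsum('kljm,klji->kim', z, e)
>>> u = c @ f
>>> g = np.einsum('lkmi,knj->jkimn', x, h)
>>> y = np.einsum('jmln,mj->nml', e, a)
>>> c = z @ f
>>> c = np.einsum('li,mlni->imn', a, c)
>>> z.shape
(3, 2, 13, 3)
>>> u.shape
(3, 2, 3)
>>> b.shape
(2, 29)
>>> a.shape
(2, 3)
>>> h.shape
(2, 29, 7)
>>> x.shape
(3, 2, 13, 2)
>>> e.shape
(3, 2, 13, 2)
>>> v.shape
(3, 2, 13, 2)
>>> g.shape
(7, 2, 2, 13, 29)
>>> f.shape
(3, 3)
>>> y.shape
(2, 2, 13)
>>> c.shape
(3, 3, 13)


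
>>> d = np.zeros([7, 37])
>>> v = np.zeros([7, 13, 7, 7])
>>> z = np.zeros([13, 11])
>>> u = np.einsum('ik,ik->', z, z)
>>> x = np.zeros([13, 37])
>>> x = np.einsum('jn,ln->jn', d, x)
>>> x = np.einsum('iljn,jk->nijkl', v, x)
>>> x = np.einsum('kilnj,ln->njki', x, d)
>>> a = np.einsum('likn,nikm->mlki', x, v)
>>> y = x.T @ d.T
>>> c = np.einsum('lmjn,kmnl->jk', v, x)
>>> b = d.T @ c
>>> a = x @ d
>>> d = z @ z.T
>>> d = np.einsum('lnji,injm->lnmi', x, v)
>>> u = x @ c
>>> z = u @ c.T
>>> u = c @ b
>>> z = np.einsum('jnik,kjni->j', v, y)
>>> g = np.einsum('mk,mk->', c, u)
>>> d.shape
(37, 13, 7, 7)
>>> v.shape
(7, 13, 7, 7)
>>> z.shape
(7,)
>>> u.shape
(7, 37)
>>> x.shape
(37, 13, 7, 7)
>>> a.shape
(37, 13, 7, 37)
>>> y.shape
(7, 7, 13, 7)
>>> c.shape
(7, 37)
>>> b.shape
(37, 37)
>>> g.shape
()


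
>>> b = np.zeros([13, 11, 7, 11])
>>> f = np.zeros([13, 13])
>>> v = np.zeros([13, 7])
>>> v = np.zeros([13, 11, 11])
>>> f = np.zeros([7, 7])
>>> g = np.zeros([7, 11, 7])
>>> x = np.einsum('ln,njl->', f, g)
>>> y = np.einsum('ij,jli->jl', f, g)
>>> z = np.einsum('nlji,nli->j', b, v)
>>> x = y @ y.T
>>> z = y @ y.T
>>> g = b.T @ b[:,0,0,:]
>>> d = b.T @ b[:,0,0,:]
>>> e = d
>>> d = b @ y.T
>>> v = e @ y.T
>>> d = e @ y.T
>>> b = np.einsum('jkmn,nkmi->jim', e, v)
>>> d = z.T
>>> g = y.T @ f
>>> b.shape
(11, 7, 11)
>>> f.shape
(7, 7)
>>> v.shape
(11, 7, 11, 7)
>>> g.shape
(11, 7)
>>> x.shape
(7, 7)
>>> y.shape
(7, 11)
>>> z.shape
(7, 7)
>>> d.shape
(7, 7)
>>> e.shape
(11, 7, 11, 11)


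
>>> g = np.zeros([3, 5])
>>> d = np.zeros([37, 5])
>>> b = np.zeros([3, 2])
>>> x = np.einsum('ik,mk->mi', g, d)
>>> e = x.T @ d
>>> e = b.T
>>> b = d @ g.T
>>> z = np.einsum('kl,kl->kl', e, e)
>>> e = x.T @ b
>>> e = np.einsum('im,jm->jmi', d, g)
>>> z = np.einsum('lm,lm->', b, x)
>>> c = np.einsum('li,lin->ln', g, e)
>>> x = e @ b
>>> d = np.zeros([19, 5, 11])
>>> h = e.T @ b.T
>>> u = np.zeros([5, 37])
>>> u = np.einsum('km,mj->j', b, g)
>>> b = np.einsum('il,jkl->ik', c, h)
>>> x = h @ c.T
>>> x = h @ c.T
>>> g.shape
(3, 5)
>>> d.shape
(19, 5, 11)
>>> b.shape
(3, 5)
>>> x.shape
(37, 5, 3)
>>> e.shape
(3, 5, 37)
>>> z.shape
()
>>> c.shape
(3, 37)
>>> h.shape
(37, 5, 37)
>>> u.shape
(5,)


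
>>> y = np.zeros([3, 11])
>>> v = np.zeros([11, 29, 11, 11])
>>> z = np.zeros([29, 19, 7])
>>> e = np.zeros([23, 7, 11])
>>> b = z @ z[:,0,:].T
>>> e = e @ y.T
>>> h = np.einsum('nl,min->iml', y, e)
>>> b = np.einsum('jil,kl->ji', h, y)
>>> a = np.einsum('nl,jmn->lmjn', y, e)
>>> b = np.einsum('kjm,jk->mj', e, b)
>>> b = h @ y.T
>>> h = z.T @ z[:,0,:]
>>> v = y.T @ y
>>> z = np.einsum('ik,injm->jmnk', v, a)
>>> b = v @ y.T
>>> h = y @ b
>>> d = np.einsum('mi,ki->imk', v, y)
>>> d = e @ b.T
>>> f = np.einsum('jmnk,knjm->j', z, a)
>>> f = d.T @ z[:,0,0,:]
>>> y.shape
(3, 11)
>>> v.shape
(11, 11)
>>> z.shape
(23, 3, 7, 11)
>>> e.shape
(23, 7, 3)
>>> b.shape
(11, 3)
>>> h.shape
(3, 3)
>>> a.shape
(11, 7, 23, 3)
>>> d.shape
(23, 7, 11)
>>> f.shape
(11, 7, 11)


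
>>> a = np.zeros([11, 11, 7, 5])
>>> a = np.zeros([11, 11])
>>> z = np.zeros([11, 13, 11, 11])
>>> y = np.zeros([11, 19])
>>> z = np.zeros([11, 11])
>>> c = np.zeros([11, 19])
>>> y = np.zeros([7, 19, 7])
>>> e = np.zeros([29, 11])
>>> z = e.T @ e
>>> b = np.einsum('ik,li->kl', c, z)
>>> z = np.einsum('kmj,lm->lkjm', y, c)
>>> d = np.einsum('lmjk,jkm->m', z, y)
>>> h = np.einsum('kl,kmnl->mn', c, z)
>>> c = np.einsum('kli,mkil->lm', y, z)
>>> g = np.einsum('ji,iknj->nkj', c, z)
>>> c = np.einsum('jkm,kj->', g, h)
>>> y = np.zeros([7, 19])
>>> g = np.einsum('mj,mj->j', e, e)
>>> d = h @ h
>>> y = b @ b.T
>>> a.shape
(11, 11)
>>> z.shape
(11, 7, 7, 19)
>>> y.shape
(19, 19)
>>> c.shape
()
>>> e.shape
(29, 11)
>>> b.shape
(19, 11)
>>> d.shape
(7, 7)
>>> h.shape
(7, 7)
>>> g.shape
(11,)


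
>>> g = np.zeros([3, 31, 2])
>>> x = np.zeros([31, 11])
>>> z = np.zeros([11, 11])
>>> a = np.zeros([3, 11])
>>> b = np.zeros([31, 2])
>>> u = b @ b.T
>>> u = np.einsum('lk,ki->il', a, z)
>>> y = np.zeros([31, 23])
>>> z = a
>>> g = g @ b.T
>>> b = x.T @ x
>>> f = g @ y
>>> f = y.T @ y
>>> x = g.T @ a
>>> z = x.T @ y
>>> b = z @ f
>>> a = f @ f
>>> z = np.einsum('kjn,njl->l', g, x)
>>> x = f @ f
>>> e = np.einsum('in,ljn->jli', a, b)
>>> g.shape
(3, 31, 31)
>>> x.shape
(23, 23)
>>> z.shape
(11,)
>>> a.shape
(23, 23)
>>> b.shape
(11, 31, 23)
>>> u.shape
(11, 3)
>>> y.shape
(31, 23)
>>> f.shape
(23, 23)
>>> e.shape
(31, 11, 23)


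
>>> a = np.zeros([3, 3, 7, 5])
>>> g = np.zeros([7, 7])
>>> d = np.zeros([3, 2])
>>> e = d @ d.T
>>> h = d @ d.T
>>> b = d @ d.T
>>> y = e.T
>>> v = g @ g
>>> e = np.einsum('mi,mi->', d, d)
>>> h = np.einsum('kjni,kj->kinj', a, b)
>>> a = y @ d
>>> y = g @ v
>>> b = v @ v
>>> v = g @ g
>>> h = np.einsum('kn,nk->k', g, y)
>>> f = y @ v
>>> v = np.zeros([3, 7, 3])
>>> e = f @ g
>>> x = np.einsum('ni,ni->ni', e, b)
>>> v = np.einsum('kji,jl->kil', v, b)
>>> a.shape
(3, 2)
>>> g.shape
(7, 7)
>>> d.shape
(3, 2)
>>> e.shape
(7, 7)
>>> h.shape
(7,)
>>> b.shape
(7, 7)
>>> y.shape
(7, 7)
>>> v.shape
(3, 3, 7)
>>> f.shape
(7, 7)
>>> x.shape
(7, 7)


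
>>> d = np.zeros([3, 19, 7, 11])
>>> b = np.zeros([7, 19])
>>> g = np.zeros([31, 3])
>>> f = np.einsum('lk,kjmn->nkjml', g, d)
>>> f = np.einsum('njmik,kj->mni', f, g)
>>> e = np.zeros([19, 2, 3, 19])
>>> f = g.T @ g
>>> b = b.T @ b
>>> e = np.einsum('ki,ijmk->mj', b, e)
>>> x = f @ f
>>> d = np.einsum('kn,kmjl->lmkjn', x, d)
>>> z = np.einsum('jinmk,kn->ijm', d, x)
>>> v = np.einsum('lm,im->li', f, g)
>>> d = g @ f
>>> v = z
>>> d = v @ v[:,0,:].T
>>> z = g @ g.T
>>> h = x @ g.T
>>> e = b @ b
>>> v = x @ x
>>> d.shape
(19, 11, 19)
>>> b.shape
(19, 19)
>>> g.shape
(31, 3)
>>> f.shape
(3, 3)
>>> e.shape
(19, 19)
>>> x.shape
(3, 3)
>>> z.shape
(31, 31)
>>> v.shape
(3, 3)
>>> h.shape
(3, 31)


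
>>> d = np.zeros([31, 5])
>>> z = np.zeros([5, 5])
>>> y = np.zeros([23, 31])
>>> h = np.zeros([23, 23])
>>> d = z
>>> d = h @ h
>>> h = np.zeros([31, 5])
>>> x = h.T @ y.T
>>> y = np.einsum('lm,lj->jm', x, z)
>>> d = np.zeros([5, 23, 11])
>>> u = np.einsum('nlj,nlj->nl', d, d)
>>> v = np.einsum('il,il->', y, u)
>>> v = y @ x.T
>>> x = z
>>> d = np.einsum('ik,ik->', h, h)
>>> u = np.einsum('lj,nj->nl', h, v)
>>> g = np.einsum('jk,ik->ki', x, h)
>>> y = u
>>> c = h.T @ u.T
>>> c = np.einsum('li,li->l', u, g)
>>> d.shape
()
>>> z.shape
(5, 5)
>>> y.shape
(5, 31)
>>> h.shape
(31, 5)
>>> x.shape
(5, 5)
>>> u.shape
(5, 31)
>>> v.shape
(5, 5)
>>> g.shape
(5, 31)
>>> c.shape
(5,)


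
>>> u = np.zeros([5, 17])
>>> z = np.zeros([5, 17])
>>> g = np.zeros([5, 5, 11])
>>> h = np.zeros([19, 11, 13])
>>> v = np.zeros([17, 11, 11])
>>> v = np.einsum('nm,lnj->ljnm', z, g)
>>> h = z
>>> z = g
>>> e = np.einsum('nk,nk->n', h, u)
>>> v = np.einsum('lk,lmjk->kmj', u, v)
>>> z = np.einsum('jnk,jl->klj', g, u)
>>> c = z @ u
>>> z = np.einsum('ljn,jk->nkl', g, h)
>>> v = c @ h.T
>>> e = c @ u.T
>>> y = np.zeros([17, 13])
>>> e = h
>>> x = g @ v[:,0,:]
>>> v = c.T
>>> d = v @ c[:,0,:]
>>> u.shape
(5, 17)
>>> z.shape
(11, 17, 5)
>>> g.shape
(5, 5, 11)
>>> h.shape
(5, 17)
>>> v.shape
(17, 17, 11)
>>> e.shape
(5, 17)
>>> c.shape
(11, 17, 17)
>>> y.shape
(17, 13)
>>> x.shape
(5, 5, 5)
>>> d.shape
(17, 17, 17)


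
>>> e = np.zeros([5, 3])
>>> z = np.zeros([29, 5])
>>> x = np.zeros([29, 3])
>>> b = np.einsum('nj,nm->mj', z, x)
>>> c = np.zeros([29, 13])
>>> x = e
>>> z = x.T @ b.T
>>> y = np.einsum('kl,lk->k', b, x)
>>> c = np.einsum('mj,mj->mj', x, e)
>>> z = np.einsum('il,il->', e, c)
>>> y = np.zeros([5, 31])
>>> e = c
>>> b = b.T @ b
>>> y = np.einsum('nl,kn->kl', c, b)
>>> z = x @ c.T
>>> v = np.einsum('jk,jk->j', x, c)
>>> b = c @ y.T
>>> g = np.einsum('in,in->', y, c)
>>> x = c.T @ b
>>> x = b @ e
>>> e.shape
(5, 3)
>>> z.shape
(5, 5)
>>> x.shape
(5, 3)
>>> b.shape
(5, 5)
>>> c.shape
(5, 3)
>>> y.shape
(5, 3)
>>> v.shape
(5,)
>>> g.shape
()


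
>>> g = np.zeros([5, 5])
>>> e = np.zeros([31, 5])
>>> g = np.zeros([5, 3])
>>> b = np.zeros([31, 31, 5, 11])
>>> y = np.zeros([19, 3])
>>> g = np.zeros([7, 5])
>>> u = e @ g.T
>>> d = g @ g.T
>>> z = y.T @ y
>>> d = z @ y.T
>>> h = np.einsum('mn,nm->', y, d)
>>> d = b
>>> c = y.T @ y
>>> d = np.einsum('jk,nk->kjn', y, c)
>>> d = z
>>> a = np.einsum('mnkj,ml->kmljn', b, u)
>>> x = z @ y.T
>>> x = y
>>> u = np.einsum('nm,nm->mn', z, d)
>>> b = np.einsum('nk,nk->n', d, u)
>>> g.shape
(7, 5)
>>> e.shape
(31, 5)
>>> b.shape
(3,)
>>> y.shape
(19, 3)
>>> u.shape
(3, 3)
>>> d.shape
(3, 3)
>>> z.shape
(3, 3)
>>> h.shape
()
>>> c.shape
(3, 3)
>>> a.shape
(5, 31, 7, 11, 31)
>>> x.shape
(19, 3)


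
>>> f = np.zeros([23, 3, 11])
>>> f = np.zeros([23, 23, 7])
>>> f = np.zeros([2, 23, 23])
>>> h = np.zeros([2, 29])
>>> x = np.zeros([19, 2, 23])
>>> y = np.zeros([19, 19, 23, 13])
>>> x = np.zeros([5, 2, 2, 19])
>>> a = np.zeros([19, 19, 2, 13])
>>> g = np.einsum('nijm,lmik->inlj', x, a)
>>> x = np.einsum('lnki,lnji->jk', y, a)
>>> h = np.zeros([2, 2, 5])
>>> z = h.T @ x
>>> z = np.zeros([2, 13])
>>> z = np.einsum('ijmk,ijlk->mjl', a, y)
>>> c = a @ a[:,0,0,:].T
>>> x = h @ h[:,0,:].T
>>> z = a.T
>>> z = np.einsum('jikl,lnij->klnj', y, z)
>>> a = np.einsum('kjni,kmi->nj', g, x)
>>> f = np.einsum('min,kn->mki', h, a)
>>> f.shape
(2, 19, 2)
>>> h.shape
(2, 2, 5)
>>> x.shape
(2, 2, 2)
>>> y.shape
(19, 19, 23, 13)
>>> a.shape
(19, 5)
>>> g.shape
(2, 5, 19, 2)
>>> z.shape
(23, 13, 2, 19)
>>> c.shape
(19, 19, 2, 19)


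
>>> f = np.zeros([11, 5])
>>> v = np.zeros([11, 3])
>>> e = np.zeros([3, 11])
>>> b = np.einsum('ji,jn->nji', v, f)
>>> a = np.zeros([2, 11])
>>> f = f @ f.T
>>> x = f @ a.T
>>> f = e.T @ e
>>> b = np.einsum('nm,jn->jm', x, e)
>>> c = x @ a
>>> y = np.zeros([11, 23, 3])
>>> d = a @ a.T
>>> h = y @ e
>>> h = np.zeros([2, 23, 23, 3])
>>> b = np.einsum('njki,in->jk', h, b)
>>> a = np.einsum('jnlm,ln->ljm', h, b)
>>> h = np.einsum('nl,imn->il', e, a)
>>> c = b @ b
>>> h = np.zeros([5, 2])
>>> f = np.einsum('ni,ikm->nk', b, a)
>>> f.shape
(23, 2)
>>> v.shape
(11, 3)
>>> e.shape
(3, 11)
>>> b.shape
(23, 23)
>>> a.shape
(23, 2, 3)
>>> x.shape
(11, 2)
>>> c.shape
(23, 23)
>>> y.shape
(11, 23, 3)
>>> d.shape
(2, 2)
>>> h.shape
(5, 2)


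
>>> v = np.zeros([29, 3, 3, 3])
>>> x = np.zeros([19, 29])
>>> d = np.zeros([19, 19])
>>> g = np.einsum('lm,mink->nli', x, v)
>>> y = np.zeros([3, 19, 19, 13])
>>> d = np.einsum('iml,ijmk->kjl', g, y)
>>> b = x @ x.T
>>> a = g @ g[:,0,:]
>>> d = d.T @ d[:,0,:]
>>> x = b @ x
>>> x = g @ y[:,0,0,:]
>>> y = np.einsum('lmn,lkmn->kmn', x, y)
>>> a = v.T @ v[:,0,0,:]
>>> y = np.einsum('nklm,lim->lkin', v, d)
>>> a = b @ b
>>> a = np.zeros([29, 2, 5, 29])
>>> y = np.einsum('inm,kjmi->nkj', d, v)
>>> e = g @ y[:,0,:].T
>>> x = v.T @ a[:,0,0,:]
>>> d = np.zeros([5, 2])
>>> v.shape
(29, 3, 3, 3)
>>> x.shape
(3, 3, 3, 29)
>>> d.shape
(5, 2)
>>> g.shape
(3, 19, 3)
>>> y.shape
(19, 29, 3)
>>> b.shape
(19, 19)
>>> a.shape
(29, 2, 5, 29)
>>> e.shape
(3, 19, 19)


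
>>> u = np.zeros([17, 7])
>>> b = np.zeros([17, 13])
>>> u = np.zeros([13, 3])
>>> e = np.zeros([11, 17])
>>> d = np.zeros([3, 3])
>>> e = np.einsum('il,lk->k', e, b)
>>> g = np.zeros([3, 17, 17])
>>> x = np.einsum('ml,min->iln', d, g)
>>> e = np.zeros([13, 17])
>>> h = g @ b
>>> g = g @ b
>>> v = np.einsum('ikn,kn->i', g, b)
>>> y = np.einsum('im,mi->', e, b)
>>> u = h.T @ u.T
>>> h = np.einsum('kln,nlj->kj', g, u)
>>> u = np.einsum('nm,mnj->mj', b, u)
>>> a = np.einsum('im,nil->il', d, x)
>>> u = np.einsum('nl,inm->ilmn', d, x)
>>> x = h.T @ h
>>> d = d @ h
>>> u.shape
(17, 3, 17, 3)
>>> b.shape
(17, 13)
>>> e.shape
(13, 17)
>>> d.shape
(3, 13)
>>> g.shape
(3, 17, 13)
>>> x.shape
(13, 13)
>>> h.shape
(3, 13)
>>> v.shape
(3,)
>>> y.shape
()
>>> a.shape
(3, 17)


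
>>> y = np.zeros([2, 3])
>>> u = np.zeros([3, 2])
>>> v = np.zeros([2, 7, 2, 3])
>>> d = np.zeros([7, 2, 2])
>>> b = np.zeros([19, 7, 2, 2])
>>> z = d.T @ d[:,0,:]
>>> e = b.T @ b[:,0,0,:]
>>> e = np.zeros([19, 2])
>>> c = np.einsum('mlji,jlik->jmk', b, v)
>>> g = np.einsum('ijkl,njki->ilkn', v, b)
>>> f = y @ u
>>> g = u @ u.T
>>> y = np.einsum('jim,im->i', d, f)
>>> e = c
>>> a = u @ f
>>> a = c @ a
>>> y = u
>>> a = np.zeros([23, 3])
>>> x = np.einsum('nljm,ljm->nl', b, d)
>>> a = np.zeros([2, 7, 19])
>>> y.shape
(3, 2)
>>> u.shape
(3, 2)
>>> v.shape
(2, 7, 2, 3)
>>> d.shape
(7, 2, 2)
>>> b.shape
(19, 7, 2, 2)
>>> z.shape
(2, 2, 2)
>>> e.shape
(2, 19, 3)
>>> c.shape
(2, 19, 3)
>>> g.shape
(3, 3)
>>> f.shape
(2, 2)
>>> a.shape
(2, 7, 19)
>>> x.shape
(19, 7)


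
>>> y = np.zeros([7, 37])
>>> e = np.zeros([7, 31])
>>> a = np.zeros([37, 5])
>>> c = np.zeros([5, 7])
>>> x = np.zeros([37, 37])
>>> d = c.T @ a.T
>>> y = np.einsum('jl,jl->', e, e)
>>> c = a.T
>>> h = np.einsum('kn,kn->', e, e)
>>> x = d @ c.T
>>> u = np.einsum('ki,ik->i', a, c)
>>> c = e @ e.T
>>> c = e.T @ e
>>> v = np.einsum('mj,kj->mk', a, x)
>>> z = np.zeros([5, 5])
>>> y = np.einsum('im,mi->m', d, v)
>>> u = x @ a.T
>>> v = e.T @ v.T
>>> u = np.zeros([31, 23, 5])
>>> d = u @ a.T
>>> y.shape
(37,)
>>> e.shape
(7, 31)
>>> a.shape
(37, 5)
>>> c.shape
(31, 31)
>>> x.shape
(7, 5)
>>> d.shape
(31, 23, 37)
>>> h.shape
()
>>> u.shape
(31, 23, 5)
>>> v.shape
(31, 37)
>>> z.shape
(5, 5)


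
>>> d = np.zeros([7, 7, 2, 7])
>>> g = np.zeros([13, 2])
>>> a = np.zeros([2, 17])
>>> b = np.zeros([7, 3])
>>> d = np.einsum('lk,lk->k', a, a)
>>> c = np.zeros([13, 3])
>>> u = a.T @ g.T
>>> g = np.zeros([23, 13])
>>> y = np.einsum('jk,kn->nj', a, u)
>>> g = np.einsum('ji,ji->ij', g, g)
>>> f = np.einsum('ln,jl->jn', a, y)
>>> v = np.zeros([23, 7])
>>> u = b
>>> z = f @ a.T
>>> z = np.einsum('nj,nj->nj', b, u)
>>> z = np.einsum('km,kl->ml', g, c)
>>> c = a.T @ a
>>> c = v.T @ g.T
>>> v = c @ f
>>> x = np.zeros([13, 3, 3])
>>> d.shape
(17,)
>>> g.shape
(13, 23)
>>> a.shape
(2, 17)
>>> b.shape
(7, 3)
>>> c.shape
(7, 13)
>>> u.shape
(7, 3)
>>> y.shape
(13, 2)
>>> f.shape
(13, 17)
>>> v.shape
(7, 17)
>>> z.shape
(23, 3)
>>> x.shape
(13, 3, 3)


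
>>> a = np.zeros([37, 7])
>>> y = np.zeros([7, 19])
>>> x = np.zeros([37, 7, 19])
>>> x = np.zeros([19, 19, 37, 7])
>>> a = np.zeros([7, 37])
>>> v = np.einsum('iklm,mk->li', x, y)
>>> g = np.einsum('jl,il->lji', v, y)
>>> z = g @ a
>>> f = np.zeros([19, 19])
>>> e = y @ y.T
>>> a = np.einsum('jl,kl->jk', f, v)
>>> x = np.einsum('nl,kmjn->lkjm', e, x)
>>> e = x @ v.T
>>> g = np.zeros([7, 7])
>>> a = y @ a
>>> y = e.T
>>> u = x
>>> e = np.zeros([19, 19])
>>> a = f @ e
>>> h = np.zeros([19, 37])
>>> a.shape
(19, 19)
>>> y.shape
(37, 37, 19, 7)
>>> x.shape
(7, 19, 37, 19)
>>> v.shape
(37, 19)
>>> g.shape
(7, 7)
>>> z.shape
(19, 37, 37)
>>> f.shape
(19, 19)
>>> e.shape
(19, 19)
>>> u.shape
(7, 19, 37, 19)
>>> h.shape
(19, 37)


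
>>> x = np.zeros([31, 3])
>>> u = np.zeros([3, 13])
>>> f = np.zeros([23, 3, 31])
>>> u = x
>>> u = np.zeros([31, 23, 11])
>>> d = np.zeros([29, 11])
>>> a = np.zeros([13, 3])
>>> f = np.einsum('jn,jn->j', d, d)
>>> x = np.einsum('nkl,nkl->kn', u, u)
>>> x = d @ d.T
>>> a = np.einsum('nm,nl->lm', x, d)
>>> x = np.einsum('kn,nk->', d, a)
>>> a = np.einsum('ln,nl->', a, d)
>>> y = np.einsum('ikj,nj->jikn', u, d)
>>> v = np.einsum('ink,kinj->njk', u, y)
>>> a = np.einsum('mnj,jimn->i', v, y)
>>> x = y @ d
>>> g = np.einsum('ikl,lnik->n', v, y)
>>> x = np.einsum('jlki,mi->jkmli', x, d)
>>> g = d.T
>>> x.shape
(11, 23, 29, 31, 11)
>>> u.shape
(31, 23, 11)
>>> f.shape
(29,)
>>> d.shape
(29, 11)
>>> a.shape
(31,)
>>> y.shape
(11, 31, 23, 29)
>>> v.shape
(23, 29, 11)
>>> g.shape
(11, 29)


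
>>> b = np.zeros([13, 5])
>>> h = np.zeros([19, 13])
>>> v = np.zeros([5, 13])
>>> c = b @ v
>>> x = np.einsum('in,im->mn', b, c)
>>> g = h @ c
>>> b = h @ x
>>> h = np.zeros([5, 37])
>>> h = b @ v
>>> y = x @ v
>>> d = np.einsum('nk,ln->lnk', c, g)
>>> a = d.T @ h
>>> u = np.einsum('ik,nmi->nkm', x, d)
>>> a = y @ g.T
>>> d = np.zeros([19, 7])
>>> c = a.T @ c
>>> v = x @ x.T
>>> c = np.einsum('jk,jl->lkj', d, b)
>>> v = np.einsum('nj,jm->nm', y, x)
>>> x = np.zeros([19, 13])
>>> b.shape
(19, 5)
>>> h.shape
(19, 13)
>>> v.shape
(13, 5)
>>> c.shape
(5, 7, 19)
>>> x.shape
(19, 13)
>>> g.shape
(19, 13)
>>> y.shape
(13, 13)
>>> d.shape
(19, 7)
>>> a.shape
(13, 19)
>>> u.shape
(19, 5, 13)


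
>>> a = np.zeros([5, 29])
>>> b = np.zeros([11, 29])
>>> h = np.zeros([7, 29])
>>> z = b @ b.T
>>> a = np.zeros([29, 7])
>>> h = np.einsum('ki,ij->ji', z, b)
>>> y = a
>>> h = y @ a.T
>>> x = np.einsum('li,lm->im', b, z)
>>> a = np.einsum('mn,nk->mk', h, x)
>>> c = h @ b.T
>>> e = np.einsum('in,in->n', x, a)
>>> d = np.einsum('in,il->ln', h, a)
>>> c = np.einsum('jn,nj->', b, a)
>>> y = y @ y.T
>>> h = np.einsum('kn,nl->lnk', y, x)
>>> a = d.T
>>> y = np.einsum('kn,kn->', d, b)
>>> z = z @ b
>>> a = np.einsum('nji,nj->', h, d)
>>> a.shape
()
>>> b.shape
(11, 29)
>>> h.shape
(11, 29, 29)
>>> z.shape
(11, 29)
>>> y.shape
()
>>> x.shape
(29, 11)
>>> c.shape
()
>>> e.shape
(11,)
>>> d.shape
(11, 29)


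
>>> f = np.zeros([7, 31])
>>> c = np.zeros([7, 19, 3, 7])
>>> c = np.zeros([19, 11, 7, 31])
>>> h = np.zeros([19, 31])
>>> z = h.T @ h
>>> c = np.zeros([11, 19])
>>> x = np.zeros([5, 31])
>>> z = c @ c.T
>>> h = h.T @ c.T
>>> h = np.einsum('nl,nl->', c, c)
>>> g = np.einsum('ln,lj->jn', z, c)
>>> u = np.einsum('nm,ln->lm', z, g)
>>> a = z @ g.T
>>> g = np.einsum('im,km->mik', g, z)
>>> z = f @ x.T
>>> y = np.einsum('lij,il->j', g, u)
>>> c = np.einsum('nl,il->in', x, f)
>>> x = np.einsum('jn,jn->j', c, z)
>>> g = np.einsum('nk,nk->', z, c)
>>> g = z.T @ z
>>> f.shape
(7, 31)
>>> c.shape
(7, 5)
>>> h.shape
()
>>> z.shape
(7, 5)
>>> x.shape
(7,)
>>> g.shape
(5, 5)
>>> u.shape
(19, 11)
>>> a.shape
(11, 19)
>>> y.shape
(11,)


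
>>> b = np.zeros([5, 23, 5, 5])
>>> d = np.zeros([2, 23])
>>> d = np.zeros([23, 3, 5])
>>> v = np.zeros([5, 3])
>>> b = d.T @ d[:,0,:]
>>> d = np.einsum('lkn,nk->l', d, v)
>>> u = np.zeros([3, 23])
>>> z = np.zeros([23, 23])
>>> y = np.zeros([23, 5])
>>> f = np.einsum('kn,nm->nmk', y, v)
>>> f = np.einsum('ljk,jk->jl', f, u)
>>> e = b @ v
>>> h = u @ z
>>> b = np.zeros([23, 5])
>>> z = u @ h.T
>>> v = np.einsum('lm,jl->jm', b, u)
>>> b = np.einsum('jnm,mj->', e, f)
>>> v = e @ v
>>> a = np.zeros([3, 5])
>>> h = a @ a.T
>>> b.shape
()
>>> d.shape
(23,)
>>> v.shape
(5, 3, 5)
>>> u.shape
(3, 23)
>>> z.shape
(3, 3)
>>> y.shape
(23, 5)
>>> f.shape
(3, 5)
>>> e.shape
(5, 3, 3)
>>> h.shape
(3, 3)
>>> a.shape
(3, 5)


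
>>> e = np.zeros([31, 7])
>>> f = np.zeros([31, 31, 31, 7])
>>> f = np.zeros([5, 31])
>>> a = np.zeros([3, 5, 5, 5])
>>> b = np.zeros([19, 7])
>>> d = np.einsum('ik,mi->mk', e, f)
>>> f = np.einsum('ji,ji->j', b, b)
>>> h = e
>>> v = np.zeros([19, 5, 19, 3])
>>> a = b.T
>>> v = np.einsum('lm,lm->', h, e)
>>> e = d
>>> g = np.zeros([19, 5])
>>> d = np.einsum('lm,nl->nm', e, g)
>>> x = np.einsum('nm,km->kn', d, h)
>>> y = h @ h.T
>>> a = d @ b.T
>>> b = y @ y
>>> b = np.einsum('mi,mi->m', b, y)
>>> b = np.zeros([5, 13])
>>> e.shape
(5, 7)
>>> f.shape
(19,)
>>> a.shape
(19, 19)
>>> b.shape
(5, 13)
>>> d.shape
(19, 7)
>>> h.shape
(31, 7)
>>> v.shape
()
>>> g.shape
(19, 5)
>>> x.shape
(31, 19)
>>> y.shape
(31, 31)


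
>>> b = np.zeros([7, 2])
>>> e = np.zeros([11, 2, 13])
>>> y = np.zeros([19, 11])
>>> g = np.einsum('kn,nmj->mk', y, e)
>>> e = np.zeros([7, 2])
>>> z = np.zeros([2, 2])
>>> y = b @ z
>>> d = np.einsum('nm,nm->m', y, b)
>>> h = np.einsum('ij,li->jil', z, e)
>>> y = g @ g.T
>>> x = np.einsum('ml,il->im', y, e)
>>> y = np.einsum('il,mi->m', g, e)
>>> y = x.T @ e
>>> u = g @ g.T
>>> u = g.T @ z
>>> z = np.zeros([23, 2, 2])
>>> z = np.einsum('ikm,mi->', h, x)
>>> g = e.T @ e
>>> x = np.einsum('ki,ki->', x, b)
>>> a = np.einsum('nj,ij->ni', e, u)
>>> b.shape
(7, 2)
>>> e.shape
(7, 2)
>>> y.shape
(2, 2)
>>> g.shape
(2, 2)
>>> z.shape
()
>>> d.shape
(2,)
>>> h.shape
(2, 2, 7)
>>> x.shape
()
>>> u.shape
(19, 2)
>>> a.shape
(7, 19)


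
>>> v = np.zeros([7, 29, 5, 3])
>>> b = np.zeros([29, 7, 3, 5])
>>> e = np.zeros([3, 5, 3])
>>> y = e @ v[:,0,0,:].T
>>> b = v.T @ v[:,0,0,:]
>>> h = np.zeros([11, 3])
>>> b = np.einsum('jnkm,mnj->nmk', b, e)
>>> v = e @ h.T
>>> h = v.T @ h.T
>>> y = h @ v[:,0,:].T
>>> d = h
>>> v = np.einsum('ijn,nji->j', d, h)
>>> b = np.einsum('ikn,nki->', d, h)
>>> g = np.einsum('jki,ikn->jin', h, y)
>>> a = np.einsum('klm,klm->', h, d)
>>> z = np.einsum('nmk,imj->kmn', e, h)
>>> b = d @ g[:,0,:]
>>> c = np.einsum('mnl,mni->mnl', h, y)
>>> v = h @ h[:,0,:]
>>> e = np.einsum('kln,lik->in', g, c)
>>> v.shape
(11, 5, 11)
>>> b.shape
(11, 5, 3)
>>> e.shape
(5, 3)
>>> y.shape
(11, 5, 3)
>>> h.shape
(11, 5, 11)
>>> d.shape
(11, 5, 11)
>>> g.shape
(11, 11, 3)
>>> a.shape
()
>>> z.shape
(3, 5, 3)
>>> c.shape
(11, 5, 11)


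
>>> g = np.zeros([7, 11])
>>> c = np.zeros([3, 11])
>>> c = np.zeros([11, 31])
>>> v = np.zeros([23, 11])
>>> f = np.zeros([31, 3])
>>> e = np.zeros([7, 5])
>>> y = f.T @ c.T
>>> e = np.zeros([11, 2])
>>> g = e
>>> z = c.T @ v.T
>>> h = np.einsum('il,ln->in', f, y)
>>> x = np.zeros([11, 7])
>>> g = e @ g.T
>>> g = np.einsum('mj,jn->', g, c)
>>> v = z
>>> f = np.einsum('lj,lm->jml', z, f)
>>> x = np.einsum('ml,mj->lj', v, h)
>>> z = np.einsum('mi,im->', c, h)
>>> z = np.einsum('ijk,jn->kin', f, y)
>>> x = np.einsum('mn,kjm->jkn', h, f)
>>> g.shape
()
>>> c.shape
(11, 31)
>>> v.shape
(31, 23)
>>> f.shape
(23, 3, 31)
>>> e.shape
(11, 2)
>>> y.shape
(3, 11)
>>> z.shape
(31, 23, 11)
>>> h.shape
(31, 11)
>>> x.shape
(3, 23, 11)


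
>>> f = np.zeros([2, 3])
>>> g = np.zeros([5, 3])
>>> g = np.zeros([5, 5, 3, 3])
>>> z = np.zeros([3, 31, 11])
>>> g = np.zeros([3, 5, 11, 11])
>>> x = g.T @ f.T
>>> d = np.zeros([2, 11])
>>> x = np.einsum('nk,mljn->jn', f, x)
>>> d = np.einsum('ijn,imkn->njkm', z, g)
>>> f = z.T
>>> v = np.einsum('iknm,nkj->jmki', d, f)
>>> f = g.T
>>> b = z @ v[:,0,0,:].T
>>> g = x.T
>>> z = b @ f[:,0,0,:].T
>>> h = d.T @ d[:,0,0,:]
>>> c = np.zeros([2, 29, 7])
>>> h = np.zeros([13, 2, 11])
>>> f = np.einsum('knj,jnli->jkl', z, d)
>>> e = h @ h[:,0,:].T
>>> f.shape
(11, 3, 11)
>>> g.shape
(2, 5)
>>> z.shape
(3, 31, 11)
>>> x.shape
(5, 2)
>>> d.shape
(11, 31, 11, 5)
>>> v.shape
(3, 5, 31, 11)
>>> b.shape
(3, 31, 3)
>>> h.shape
(13, 2, 11)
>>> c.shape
(2, 29, 7)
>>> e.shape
(13, 2, 13)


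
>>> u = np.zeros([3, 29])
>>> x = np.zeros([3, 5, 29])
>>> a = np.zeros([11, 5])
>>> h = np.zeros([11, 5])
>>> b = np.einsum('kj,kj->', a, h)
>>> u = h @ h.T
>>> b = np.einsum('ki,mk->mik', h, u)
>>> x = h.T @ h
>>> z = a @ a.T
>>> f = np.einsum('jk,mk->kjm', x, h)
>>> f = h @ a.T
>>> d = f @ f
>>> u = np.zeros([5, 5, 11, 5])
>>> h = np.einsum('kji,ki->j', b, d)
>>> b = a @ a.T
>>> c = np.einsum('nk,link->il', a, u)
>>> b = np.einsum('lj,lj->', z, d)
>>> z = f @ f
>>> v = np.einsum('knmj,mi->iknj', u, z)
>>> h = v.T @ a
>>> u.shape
(5, 5, 11, 5)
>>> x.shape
(5, 5)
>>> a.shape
(11, 5)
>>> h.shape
(5, 5, 5, 5)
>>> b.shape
()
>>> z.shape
(11, 11)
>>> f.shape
(11, 11)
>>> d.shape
(11, 11)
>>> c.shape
(5, 5)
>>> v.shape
(11, 5, 5, 5)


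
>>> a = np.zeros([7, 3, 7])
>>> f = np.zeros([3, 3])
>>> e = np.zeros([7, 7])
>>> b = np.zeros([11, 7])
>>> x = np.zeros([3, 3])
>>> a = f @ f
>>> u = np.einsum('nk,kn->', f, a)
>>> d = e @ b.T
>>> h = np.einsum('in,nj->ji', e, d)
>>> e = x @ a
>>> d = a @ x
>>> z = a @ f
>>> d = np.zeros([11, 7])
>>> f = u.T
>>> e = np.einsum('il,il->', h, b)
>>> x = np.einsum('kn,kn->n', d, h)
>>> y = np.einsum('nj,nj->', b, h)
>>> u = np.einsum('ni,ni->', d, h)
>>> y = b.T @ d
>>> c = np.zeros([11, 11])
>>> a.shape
(3, 3)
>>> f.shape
()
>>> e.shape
()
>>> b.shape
(11, 7)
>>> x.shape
(7,)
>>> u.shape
()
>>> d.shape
(11, 7)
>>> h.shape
(11, 7)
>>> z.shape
(3, 3)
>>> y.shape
(7, 7)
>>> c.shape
(11, 11)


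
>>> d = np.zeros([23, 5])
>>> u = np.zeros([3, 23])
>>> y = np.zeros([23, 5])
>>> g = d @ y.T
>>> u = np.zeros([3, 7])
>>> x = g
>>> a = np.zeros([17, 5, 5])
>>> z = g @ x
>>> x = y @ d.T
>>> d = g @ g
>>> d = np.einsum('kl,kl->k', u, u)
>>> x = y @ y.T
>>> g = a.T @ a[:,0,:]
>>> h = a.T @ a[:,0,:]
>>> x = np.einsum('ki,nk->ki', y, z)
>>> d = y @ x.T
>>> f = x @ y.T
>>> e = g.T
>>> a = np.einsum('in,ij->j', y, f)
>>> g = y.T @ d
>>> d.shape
(23, 23)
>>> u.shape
(3, 7)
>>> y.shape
(23, 5)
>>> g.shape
(5, 23)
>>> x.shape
(23, 5)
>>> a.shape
(23,)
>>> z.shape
(23, 23)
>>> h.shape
(5, 5, 5)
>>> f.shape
(23, 23)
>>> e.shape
(5, 5, 5)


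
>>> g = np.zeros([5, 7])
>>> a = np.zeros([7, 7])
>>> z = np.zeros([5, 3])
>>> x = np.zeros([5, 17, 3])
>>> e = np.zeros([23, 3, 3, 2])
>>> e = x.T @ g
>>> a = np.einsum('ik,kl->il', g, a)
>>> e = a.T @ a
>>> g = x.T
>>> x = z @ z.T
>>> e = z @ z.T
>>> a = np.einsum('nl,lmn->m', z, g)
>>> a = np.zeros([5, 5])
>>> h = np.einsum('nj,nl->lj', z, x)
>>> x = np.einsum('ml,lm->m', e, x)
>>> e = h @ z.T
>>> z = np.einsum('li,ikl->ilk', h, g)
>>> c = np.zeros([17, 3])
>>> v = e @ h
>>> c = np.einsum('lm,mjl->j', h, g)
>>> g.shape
(3, 17, 5)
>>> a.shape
(5, 5)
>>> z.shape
(3, 5, 17)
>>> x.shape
(5,)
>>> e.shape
(5, 5)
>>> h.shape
(5, 3)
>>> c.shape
(17,)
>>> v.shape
(5, 3)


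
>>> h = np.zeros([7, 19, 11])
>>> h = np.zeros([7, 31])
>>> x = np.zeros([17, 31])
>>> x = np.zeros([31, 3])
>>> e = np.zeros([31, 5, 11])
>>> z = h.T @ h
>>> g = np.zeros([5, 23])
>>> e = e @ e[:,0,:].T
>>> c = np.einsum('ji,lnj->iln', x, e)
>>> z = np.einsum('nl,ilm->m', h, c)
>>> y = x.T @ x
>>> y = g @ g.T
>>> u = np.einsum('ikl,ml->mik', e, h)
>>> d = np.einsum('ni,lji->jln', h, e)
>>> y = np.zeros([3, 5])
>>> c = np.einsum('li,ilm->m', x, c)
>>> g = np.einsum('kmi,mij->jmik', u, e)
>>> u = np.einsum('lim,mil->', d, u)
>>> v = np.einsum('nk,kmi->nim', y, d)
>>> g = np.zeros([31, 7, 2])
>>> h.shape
(7, 31)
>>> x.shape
(31, 3)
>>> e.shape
(31, 5, 31)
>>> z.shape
(5,)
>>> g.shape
(31, 7, 2)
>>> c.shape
(5,)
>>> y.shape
(3, 5)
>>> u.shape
()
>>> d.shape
(5, 31, 7)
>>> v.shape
(3, 7, 31)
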